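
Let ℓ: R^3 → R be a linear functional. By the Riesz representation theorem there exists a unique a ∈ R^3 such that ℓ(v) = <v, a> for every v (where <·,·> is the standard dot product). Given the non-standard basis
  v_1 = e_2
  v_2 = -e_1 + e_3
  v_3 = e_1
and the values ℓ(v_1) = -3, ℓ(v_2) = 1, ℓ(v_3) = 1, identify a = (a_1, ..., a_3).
a = (1, -3, 2)

Write a = (a_1, ..., a_3) in the standard basis. For each basis vector v_i, ℓ(v_i) = <v_i, a> is a linear equation in the a_j's. Collect the n equations into a matrix system V a = ℓ, where row i of V is v_i (expressed in the standard basis). Since V is invertible (lower-triangular with 1s on the diagonal, up to permutation), solve by back-substitution:
  V =
[[0, 1, 0],
 [-1, 0, 1],
 [1, 0, 0]]
  V a = (-3, 1, 1)
Solving gives a = (1, -3, 2).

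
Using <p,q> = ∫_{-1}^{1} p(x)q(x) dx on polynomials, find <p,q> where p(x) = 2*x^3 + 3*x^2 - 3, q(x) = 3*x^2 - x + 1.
<p,q> = -36/5

Expand the product: p(x)·q(x) = 6*x^5 + 7*x^4 - x^3 - 6*x^2 + 3*x - 3.
∫_{-1}^{1} of each monomial x^k gives [2/(k+1) if k even, 0 if k odd]. Integrating term-by-term (or equivalently evaluating the antiderivative F(x) = x^6 + 7*x^5/5 - x^4/4 - 2*x^3 + 3*x^2/2 - 3*x at the endpoints):
  F(1) − F(−1) = -27/20 − (117/20) = -36/5.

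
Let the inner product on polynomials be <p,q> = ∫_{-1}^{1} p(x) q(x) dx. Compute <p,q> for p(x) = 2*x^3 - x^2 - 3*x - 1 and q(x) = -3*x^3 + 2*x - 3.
<p,q> = 262/35

Expand the product: p(x)·q(x) = -6*x^6 + 3*x^5 + 13*x^4 - 5*x^3 - 3*x^2 + 7*x + 3.
∫_{-1}^{1} of each monomial x^k gives [2/(k+1) if k even, 0 if k odd]. Integrating term-by-term (or equivalently evaluating the antiderivative F(x) = -6*x^7/7 + x^6/2 + 13*x^5/5 - 5*x^4/4 - x^3 + 7*x^2/2 + 3*x at the endpoints):
  F(1) − F(−1) = 909/140 − (-139/140) = 262/35.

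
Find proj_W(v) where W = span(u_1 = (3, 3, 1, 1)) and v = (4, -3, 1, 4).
proj_W(v) = (6/5, 6/5, 2/5, 2/5)

Set up U = [u_1 | ... | u_1] ∈ R^(4×1). The projector onto W = col(U) is P = U (U^T U)^(-1) U^T.
Compute U^T U =
  [20],
and U^T v = (8).
Solve U^T U · c = U^T v for the coefficients: c = (2/5). The projection is proj_W(v) = U c.
Check: (v - proj_W(v)) · u_1 = 0  (should be 0).
Result: proj_W(v) = (6/5, 6/5, 2/5, 2/5).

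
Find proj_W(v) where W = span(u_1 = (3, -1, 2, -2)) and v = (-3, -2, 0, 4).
proj_W(v) = (-5/2, 5/6, -5/3, 5/3)

Set up U = [u_1 | ... | u_1] ∈ R^(4×1). The projector onto W = col(U) is P = U (U^T U)^(-1) U^T.
Compute U^T U =
  [18],
and U^T v = (-15).
Solve U^T U · c = U^T v for the coefficients: c = (-5/6). The projection is proj_W(v) = U c.
Check: (v - proj_W(v)) · u_1 = 0  (should be 0).
Result: proj_W(v) = (-5/2, 5/6, -5/3, 5/3).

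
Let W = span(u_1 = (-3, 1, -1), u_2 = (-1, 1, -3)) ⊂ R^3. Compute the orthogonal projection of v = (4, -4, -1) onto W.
proj_W(v) = (85/18, -10/9, -5/18)

Set up U = [u_1 | ... | u_2] ∈ R^(3×2). The projector onto W = col(U) is P = U (U^T U)^(-1) U^T.
Compute U^T U =
  [11, 7]
  [7, 11],
and U^T v = (-15, -5).
Solve U^T U · c = U^T v for the coefficients: c = (-65/36, 25/36). The projection is proj_W(v) = U c.
Check: (v - proj_W(v)) · u_1 = 0  (should be 0).
Check: (v - proj_W(v)) · u_2 = 0  (should be 0).
Result: proj_W(v) = (85/18, -10/9, -5/18).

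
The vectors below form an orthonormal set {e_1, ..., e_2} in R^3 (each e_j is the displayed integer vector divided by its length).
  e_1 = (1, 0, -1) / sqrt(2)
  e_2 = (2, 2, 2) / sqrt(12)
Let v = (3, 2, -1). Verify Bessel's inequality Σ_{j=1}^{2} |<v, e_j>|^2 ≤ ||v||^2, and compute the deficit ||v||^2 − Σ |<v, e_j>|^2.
Σ |<v, e_j>|^2 = 40/3; ||v||^2 = 14; deficit = 2/3

Write each e_j = u_j / sqrt(<u_j, u_j>) where u_j is the displayed integer vector. Then <v, e_j> = <v, u_j> / sqrt(<u_j, u_j>), so |<v, e_j>|^2 = <v, u_j>^2 / <u_j, u_j>.
Coefficients: <v, e_1> = 4/sqrt(2), <v, e_2> = 8/sqrt(12).
Square and sum: Σ |<v, e_j>|^2 = 40/3.
Compute ||v||^2 = v·v = 14.
Deficit = 14 − 40/3 = 2/3 ≥ 0, confirming Bessel's inequality. (The deficit equals ||v − Σ <v,e_j> e_j||^2, the squared distance from v to span{e_j}.)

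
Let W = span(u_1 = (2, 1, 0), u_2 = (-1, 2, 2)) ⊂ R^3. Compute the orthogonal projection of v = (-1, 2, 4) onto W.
proj_W(v) = (-13/9, 26/9, 26/9)

Set up U = [u_1 | ... | u_2] ∈ R^(3×2). The projector onto W = col(U) is P = U (U^T U)^(-1) U^T.
Compute U^T U =
  [5, 0]
  [0, 9],
and U^T v = (0, 13).
Solve U^T U · c = U^T v for the coefficients: c = (0, 13/9). The projection is proj_W(v) = U c.
Check: (v - proj_W(v)) · u_1 = 0  (should be 0).
Check: (v - proj_W(v)) · u_2 = 0  (should be 0).
Result: proj_W(v) = (-13/9, 26/9, 26/9).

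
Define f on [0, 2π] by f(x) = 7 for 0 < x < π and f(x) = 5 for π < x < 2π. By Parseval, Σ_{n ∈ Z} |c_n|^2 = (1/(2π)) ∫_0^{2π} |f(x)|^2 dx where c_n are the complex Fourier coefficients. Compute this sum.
Σ |c_n|^2 = 37

Parseval equates the L^2 energy of f (normalised by 1/(2π)) with the ℓ^2 sum of its Fourier coefficients: (1/(2π)) ∫_0^{2π} |f|^2 = Σ |c_n|^2.
Compute the left side: (1/(2π)) [∫_0^π 7^2 dx + ∫_π^{2π} 5^2 dx] = (1/(2π)) · (49π + 25π) = (49 + 25)/2 = 37.
So Σ_{n ∈ Z} |c_n|^2 = 37.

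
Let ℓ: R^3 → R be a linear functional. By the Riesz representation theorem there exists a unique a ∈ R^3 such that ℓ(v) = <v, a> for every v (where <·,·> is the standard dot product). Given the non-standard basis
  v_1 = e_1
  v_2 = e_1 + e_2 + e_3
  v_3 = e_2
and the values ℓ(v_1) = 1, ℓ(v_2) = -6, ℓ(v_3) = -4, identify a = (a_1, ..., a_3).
a = (1, -4, -3)

Write a = (a_1, ..., a_3) in the standard basis. For each basis vector v_i, ℓ(v_i) = <v_i, a> is a linear equation in the a_j's. Collect the n equations into a matrix system V a = ℓ, where row i of V is v_i (expressed in the standard basis). Since V is invertible (lower-triangular with 1s on the diagonal, up to permutation), solve by back-substitution:
  V =
[[1, 0, 0],
 [1, 1, 1],
 [0, 1, 0]]
  V a = (1, -6, -4)
Solving gives a = (1, -4, -3).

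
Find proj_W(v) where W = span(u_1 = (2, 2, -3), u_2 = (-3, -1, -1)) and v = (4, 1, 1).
proj_W(v) = (623/162, 217/162, 91/81)

Set up U = [u_1 | ... | u_2] ∈ R^(3×2). The projector onto W = col(U) is P = U (U^T U)^(-1) U^T.
Compute U^T U =
  [17, -5]
  [-5, 11],
and U^T v = (7, -14).
Solve U^T U · c = U^T v for the coefficients: c = (7/162, -203/162). The projection is proj_W(v) = U c.
Check: (v - proj_W(v)) · u_1 = 0  (should be 0).
Check: (v - proj_W(v)) · u_2 = 0  (should be 0).
Result: proj_W(v) = (623/162, 217/162, 91/81).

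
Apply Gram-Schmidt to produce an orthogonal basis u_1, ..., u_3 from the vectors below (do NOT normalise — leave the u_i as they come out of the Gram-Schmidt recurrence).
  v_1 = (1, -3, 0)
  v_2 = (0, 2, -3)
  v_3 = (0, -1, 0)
Orthogonal basis:
  u_1 = (1, -3, 0)
  u_2 = (3/5, 1/5, -3)
  u_3 = (-27/94, -9/94, -3/47)

Apply the Gram-Schmidt recurrence
  u_1 = v_1
  u_i = v_i − Σ_{j<i} ((v_i · u_j) / (u_j · u_j)) · u_j.

Step by step this gives:
  u_1 = (1, -3, 0)
  u_2 = (3/5, 1/5, -3)
  u_3 = (-27/94, -9/94, -3/47)

Orthogonality check:
  u_2 · u_1 = 0 (should be 0)
  u_3 · u_1 = 0 (should be 0)
  u_3 · u_2 = 0 (should be 0)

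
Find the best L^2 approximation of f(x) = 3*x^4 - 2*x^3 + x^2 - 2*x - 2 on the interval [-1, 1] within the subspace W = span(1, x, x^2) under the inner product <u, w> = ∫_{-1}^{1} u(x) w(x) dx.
g(x) = 25*x^2/7 - 16*x/5 - 79/35

The best approximation g ∈ W is the orthogonal projection of f onto W. Writing g = a_0 + a_1 x + a_2 x^2, the coefficients solve the normal equations G · a = b where
  G_{ij} = <φ_i, φ_j> and b_i = <f, φ_i>, with φ_0 = 1, φ_1 = x, φ_2 = x^2.
G =
  [2, 0, 2/3]
  [0, 2/3, 0]
  [2/3, 0, 2/5],
b = (-32/15, -32/15, -8/105).
Solving gives a_0 = -79/35, a_1 = -16/5, a_2 = 25/7, so
  g(x) = 25*x^2/7 - 16*x/5 - 79/35.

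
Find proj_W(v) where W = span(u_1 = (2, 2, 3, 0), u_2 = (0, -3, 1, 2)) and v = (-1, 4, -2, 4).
proj_W(v) = (-36/229, 270/229, -156/229, -204/229)

Set up U = [u_1 | ... | u_2] ∈ R^(4×2). The projector onto W = col(U) is P = U (U^T U)^(-1) U^T.
Compute U^T U =
  [17, -3]
  [-3, 14],
and U^T v = (0, -6).
Solve U^T U · c = U^T v for the coefficients: c = (-18/229, -102/229). The projection is proj_W(v) = U c.
Check: (v - proj_W(v)) · u_1 = 0  (should be 0).
Check: (v - proj_W(v)) · u_2 = 0  (should be 0).
Result: proj_W(v) = (-36/229, 270/229, -156/229, -204/229).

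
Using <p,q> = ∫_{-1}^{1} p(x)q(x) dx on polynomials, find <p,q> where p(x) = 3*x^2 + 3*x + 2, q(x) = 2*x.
<p,q> = 4

Expand the product: p(x)·q(x) = 6*x^3 + 6*x^2 + 4*x.
∫_{-1}^{1} of each monomial x^k gives [2/(k+1) if k even, 0 if k odd]. Integrating term-by-term (or equivalently evaluating the antiderivative F(x) = 3*x^4/2 + 2*x^3 + 2*x^2 at the endpoints):
  F(1) − F(−1) = 11/2 − (3/2) = 4.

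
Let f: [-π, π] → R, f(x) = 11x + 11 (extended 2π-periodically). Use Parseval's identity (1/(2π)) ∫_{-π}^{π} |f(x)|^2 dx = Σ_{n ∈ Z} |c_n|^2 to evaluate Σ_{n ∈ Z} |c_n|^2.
Σ |c_n|^2 = 121π^2/3 + 121

Expand and integrate term by term over [-π, π]:
  ∫ (11x)^2 dx = 121·(2π^3/3); ∫ 2·11·(11)·x dx = 0 (odd integrand); ∫ 11^2 dx = 121·2π.
So (1/(2π)) ∫_{-π}^{π} (11x + 11)^2 dx = 121π^2/3 + 121 = 121π^2/3 + 121.
Parseval ⇒ Σ |c_n|^2 = 121π^2/3 + 121.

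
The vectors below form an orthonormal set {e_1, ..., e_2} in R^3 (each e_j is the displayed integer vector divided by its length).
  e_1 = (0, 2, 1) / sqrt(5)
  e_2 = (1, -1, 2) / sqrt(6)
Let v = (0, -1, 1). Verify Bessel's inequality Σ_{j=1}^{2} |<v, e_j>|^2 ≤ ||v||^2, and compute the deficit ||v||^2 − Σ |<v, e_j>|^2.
Σ |<v, e_j>|^2 = 17/10; ||v||^2 = 2; deficit = 3/10

Write each e_j = u_j / sqrt(<u_j, u_j>) where u_j is the displayed integer vector. Then <v, e_j> = <v, u_j> / sqrt(<u_j, u_j>), so |<v, e_j>|^2 = <v, u_j>^2 / <u_j, u_j>.
Coefficients: <v, e_1> = -1/sqrt(5), <v, e_2> = 3/sqrt(6).
Square and sum: Σ |<v, e_j>|^2 = 17/10.
Compute ||v||^2 = v·v = 2.
Deficit = 2 − 17/10 = 3/10 ≥ 0, confirming Bessel's inequality. (The deficit equals ||v − Σ <v,e_j> e_j||^2, the squared distance from v to span{e_j}.)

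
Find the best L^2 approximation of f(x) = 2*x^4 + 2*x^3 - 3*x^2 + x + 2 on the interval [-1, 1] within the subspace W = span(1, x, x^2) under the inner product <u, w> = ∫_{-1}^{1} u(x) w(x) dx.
g(x) = -9*x^2/7 + 11*x/5 + 64/35

The best approximation g ∈ W is the orthogonal projection of f onto W. Writing g = a_0 + a_1 x + a_2 x^2, the coefficients solve the normal equations G · a = b where
  G_{ij} = <φ_i, φ_j> and b_i = <f, φ_i>, with φ_0 = 1, φ_1 = x, φ_2 = x^2.
G =
  [2, 0, 2/3]
  [0, 2/3, 0]
  [2/3, 0, 2/5],
b = (14/5, 22/15, 74/105).
Solving gives a_0 = 64/35, a_1 = 11/5, a_2 = -9/7, so
  g(x) = -9*x^2/7 + 11*x/5 + 64/35.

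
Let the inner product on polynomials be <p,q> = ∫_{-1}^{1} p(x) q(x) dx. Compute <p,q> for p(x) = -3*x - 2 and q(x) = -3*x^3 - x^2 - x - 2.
<p,q> = 224/15

Expand the product: p(x)·q(x) = 9*x^4 + 9*x^3 + 5*x^2 + 8*x + 4.
∫_{-1}^{1} of each monomial x^k gives [2/(k+1) if k even, 0 if k odd]. Integrating term-by-term (or equivalently evaluating the antiderivative F(x) = 9*x^5/5 + 9*x^4/4 + 5*x^3/3 + 4*x^2 + 4*x at the endpoints):
  F(1) − F(−1) = 823/60 − (-73/60) = 224/15.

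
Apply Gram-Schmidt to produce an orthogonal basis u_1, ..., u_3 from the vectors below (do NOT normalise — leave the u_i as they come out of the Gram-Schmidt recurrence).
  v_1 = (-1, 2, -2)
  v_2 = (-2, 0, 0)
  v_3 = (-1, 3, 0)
Orthogonal basis:
  u_1 = (-1, 2, -2)
  u_2 = (-16/9, -4/9, 4/9)
  u_3 = (0, 3/2, 3/2)

Apply the Gram-Schmidt recurrence
  u_1 = v_1
  u_i = v_i − Σ_{j<i} ((v_i · u_j) / (u_j · u_j)) · u_j.

Step by step this gives:
  u_1 = (-1, 2, -2)
  u_2 = (-16/9, -4/9, 4/9)
  u_3 = (0, 3/2, 3/2)

Orthogonality check:
  u_2 · u_1 = 0 (should be 0)
  u_3 · u_1 = 0 (should be 0)
  u_3 · u_2 = 0 (should be 0)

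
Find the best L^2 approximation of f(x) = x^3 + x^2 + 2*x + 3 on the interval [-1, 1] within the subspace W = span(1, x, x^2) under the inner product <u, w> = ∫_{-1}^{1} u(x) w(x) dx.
g(x) = x^2 + 13*x/5 + 3

The best approximation g ∈ W is the orthogonal projection of f onto W. Writing g = a_0 + a_1 x + a_2 x^2, the coefficients solve the normal equations G · a = b where
  G_{ij} = <φ_i, φ_j> and b_i = <f, φ_i>, with φ_0 = 1, φ_1 = x, φ_2 = x^2.
G =
  [2, 0, 2/3]
  [0, 2/3, 0]
  [2/3, 0, 2/5],
b = (20/3, 26/15, 12/5).
Solving gives a_0 = 3, a_1 = 13/5, a_2 = 1, so
  g(x) = x^2 + 13*x/5 + 3.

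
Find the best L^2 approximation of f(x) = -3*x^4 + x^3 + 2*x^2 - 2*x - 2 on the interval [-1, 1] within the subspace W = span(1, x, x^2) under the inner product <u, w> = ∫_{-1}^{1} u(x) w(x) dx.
g(x) = -4*x^2/7 - 7*x/5 - 61/35

The best approximation g ∈ W is the orthogonal projection of f onto W. Writing g = a_0 + a_1 x + a_2 x^2, the coefficients solve the normal equations G · a = b where
  G_{ij} = <φ_i, φ_j> and b_i = <f, φ_i>, with φ_0 = 1, φ_1 = x, φ_2 = x^2.
G =
  [2, 0, 2/3]
  [0, 2/3, 0]
  [2/3, 0, 2/5],
b = (-58/15, -14/15, -146/105).
Solving gives a_0 = -61/35, a_1 = -7/5, a_2 = -4/7, so
  g(x) = -4*x^2/7 - 7*x/5 - 61/35.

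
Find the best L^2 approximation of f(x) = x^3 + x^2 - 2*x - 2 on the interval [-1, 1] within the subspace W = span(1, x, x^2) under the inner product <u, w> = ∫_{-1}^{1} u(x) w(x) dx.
g(x) = x^2 - 7*x/5 - 2

The best approximation g ∈ W is the orthogonal projection of f onto W. Writing g = a_0 + a_1 x + a_2 x^2, the coefficients solve the normal equations G · a = b where
  G_{ij} = <φ_i, φ_j> and b_i = <f, φ_i>, with φ_0 = 1, φ_1 = x, φ_2 = x^2.
G =
  [2, 0, 2/3]
  [0, 2/3, 0]
  [2/3, 0, 2/5],
b = (-10/3, -14/15, -14/15).
Solving gives a_0 = -2, a_1 = -7/5, a_2 = 1, so
  g(x) = x^2 - 7*x/5 - 2.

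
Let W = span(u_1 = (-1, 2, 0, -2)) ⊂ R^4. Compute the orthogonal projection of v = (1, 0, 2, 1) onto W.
proj_W(v) = (1/3, -2/3, 0, 2/3)

Set up U = [u_1 | ... | u_1] ∈ R^(4×1). The projector onto W = col(U) is P = U (U^T U)^(-1) U^T.
Compute U^T U =
  [9],
and U^T v = (-3).
Solve U^T U · c = U^T v for the coefficients: c = (-1/3). The projection is proj_W(v) = U c.
Check: (v - proj_W(v)) · u_1 = 0  (should be 0).
Result: proj_W(v) = (1/3, -2/3, 0, 2/3).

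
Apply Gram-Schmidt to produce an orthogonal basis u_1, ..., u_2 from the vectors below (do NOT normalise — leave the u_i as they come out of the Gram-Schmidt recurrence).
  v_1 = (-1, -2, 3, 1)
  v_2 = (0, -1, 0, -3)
Orthogonal basis:
  u_1 = (-1, -2, 3, 1)
  u_2 = (-1/15, -17/15, 1/5, -44/15)

Apply the Gram-Schmidt recurrence
  u_1 = v_1
  u_i = v_i − Σ_{j<i} ((v_i · u_j) / (u_j · u_j)) · u_j.

Step by step this gives:
  u_1 = (-1, -2, 3, 1)
  u_2 = (-1/15, -17/15, 1/5, -44/15)

Orthogonality check:
  u_2 · u_1 = 0 (should be 0)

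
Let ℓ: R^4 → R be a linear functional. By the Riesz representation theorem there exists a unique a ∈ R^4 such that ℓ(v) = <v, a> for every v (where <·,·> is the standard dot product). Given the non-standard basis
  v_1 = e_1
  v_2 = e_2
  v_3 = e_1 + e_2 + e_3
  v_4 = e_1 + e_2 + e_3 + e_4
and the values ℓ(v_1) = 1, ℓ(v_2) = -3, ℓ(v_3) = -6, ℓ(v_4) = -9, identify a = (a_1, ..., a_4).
a = (1, -3, -4, -3)

Write a = (a_1, ..., a_4) in the standard basis. For each basis vector v_i, ℓ(v_i) = <v_i, a> is a linear equation in the a_j's. Collect the n equations into a matrix system V a = ℓ, where row i of V is v_i (expressed in the standard basis). Since V is invertible (lower-triangular with 1s on the diagonal, up to permutation), solve by back-substitution:
  V =
[[1, 0, 0, 0],
 [0, 1, 0, 0],
 [1, 1, 1, 0],
 [1, 1, 1, 1]]
  V a = (1, -3, -6, -9)
Solving gives a = (1, -3, -4, -3).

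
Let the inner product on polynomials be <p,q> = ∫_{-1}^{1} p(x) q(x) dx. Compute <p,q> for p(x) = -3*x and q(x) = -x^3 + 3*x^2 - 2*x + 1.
<p,q> = 26/5

Expand the product: p(x)·q(x) = 3*x^4 - 9*x^3 + 6*x^2 - 3*x.
∫_{-1}^{1} of each monomial x^k gives [2/(k+1) if k even, 0 if k odd]. Integrating term-by-term (or equivalently evaluating the antiderivative F(x) = 3*x^5/5 - 9*x^4/4 + 2*x^3 - 3*x^2/2 at the endpoints):
  F(1) − F(−1) = -23/20 − (-127/20) = 26/5.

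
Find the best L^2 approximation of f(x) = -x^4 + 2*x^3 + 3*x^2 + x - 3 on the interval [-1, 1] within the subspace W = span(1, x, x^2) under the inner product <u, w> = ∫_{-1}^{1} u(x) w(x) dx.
g(x) = 15*x^2/7 + 11*x/5 - 102/35

The best approximation g ∈ W is the orthogonal projection of f onto W. Writing g = a_0 + a_1 x + a_2 x^2, the coefficients solve the normal equations G · a = b where
  G_{ij} = <φ_i, φ_j> and b_i = <f, φ_i>, with φ_0 = 1, φ_1 = x, φ_2 = x^2.
G =
  [2, 0, 2/3]
  [0, 2/3, 0]
  [2/3, 0, 2/5],
b = (-22/5, 22/15, -38/35).
Solving gives a_0 = -102/35, a_1 = 11/5, a_2 = 15/7, so
  g(x) = 15*x^2/7 + 11*x/5 - 102/35.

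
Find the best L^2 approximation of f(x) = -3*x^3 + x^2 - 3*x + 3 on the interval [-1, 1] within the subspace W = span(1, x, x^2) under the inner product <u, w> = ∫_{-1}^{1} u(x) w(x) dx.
g(x) = x^2 - 24*x/5 + 3

The best approximation g ∈ W is the orthogonal projection of f onto W. Writing g = a_0 + a_1 x + a_2 x^2, the coefficients solve the normal equations G · a = b where
  G_{ij} = <φ_i, φ_j> and b_i = <f, φ_i>, with φ_0 = 1, φ_1 = x, φ_2 = x^2.
G =
  [2, 0, 2/3]
  [0, 2/3, 0]
  [2/3, 0, 2/5],
b = (20/3, -16/5, 12/5).
Solving gives a_0 = 3, a_1 = -24/5, a_2 = 1, so
  g(x) = x^2 - 24*x/5 + 3.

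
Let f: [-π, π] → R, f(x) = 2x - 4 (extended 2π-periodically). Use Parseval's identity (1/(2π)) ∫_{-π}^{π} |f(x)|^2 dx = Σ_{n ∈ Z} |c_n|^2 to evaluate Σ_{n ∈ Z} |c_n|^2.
Σ |c_n|^2 = 4π^2/3 + 16

Expand and integrate term by term over [-π, π]:
  ∫ (2x)^2 dx = 4·(2π^3/3); ∫ 2·2·(-4)·x dx = 0 (odd integrand); ∫ (-4)^2 dx = 16·2π.
So (1/(2π)) ∫_{-π}^{π} (2x - 4)^2 dx = 4π^2/3 + 16 = 4π^2/3 + 16.
Parseval ⇒ Σ |c_n|^2 = 4π^2/3 + 16.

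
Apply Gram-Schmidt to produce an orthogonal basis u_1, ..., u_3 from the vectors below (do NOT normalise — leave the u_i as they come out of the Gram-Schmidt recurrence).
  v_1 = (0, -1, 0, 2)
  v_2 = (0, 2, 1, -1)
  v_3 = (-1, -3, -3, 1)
Orthogonal basis:
  u_1 = (0, -1, 0, 2)
  u_2 = (0, 6/5, 1, 3/5)
  u_3 = (-1, 4/7, -6/7, 2/7)

Apply the Gram-Schmidt recurrence
  u_1 = v_1
  u_i = v_i − Σ_{j<i} ((v_i · u_j) / (u_j · u_j)) · u_j.

Step by step this gives:
  u_1 = (0, -1, 0, 2)
  u_2 = (0, 6/5, 1, 3/5)
  u_3 = (-1, 4/7, -6/7, 2/7)

Orthogonality check:
  u_2 · u_1 = 0 (should be 0)
  u_3 · u_1 = 0 (should be 0)
  u_3 · u_2 = 0 (should be 0)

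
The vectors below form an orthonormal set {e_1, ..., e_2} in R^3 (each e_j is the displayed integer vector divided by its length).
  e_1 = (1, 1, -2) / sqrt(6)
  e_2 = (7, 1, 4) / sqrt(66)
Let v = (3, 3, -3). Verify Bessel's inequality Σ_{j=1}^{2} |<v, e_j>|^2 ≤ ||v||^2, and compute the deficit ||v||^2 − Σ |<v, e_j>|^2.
Σ |<v, e_j>|^2 = 288/11; ||v||^2 = 27; deficit = 9/11

Write each e_j = u_j / sqrt(<u_j, u_j>) where u_j is the displayed integer vector. Then <v, e_j> = <v, u_j> / sqrt(<u_j, u_j>), so |<v, e_j>|^2 = <v, u_j>^2 / <u_j, u_j>.
Coefficients: <v, e_1> = 12/sqrt(6), <v, e_2> = 12/sqrt(66).
Square and sum: Σ |<v, e_j>|^2 = 288/11.
Compute ||v||^2 = v·v = 27.
Deficit = 27 − 288/11 = 9/11 ≥ 0, confirming Bessel's inequality. (The deficit equals ||v − Σ <v,e_j> e_j||^2, the squared distance from v to span{e_j}.)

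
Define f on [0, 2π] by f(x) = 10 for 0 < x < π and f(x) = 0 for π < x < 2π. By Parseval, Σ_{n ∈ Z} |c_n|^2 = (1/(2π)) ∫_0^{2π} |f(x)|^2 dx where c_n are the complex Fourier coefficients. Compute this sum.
Σ |c_n|^2 = 50

Parseval equates the L^2 energy of f (normalised by 1/(2π)) with the ℓ^2 sum of its Fourier coefficients: (1/(2π)) ∫_0^{2π} |f|^2 = Σ |c_n|^2.
Compute the left side: (1/(2π)) [∫_0^π 10^2 dx + ∫_π^{2π} 0^2 dx] = (1/(2π)) · (100π + 0π) = (100 + 0)/2 = 50.
So Σ_{n ∈ Z} |c_n|^2 = 50.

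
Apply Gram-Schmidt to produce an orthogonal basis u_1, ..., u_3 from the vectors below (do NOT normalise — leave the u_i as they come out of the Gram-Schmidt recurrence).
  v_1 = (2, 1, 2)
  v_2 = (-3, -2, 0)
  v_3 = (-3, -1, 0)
Orthogonal basis:
  u_1 = (2, 1, 2)
  u_2 = (-11/9, -10/9, 16/9)
  u_3 = (-24/53, 36/53, 6/53)

Apply the Gram-Schmidt recurrence
  u_1 = v_1
  u_i = v_i − Σ_{j<i} ((v_i · u_j) / (u_j · u_j)) · u_j.

Step by step this gives:
  u_1 = (2, 1, 2)
  u_2 = (-11/9, -10/9, 16/9)
  u_3 = (-24/53, 36/53, 6/53)

Orthogonality check:
  u_2 · u_1 = 0 (should be 0)
  u_3 · u_1 = 0 (should be 0)
  u_3 · u_2 = 0 (should be 0)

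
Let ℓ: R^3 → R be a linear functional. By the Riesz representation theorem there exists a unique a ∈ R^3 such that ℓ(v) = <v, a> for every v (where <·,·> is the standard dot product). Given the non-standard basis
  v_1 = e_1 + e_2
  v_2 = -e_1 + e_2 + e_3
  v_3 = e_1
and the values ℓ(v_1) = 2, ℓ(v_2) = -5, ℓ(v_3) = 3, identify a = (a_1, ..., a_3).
a = (3, -1, -1)

Write a = (a_1, ..., a_3) in the standard basis. For each basis vector v_i, ℓ(v_i) = <v_i, a> is a linear equation in the a_j's. Collect the n equations into a matrix system V a = ℓ, where row i of V is v_i (expressed in the standard basis). Since V is invertible (lower-triangular with 1s on the diagonal, up to permutation), solve by back-substitution:
  V =
[[1, 1, 0],
 [-1, 1, 1],
 [1, 0, 0]]
  V a = (2, -5, 3)
Solving gives a = (3, -1, -1).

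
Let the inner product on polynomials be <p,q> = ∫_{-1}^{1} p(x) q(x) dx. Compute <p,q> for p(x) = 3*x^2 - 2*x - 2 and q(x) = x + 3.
<p,q> = -22/3

Expand the product: p(x)·q(x) = 3*x^3 + 7*x^2 - 8*x - 6.
∫_{-1}^{1} of each monomial x^k gives [2/(k+1) if k even, 0 if k odd]. Integrating term-by-term (or equivalently evaluating the antiderivative F(x) = 3*x^4/4 + 7*x^3/3 - 4*x^2 - 6*x at the endpoints):
  F(1) − F(−1) = -83/12 − (5/12) = -22/3.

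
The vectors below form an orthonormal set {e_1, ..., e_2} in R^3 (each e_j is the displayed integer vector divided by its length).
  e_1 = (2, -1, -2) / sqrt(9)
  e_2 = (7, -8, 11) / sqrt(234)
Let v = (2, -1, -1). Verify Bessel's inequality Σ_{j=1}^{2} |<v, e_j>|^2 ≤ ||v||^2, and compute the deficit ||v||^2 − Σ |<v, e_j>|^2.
Σ |<v, e_j>|^2 = 155/26; ||v||^2 = 6; deficit = 1/26

Write each e_j = u_j / sqrt(<u_j, u_j>) where u_j is the displayed integer vector. Then <v, e_j> = <v, u_j> / sqrt(<u_j, u_j>), so |<v, e_j>|^2 = <v, u_j>^2 / <u_j, u_j>.
Coefficients: <v, e_1> = 7/sqrt(9), <v, e_2> = 11/sqrt(234).
Square and sum: Σ |<v, e_j>|^2 = 155/26.
Compute ||v||^2 = v·v = 6.
Deficit = 6 − 155/26 = 1/26 ≥ 0, confirming Bessel's inequality. (The deficit equals ||v − Σ <v,e_j> e_j||^2, the squared distance from v to span{e_j}.)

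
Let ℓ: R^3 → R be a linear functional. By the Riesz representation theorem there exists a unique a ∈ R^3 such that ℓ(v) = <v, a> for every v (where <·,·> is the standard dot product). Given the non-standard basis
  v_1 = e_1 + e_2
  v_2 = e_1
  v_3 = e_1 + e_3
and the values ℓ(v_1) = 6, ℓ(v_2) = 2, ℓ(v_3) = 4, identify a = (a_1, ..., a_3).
a = (2, 4, 2)

Write a = (a_1, ..., a_3) in the standard basis. For each basis vector v_i, ℓ(v_i) = <v_i, a> is a linear equation in the a_j's. Collect the n equations into a matrix system V a = ℓ, where row i of V is v_i (expressed in the standard basis). Since V is invertible (lower-triangular with 1s on the diagonal, up to permutation), solve by back-substitution:
  V =
[[1, 1, 0],
 [1, 0, 0],
 [1, 0, 1]]
  V a = (6, 2, 4)
Solving gives a = (2, 4, 2).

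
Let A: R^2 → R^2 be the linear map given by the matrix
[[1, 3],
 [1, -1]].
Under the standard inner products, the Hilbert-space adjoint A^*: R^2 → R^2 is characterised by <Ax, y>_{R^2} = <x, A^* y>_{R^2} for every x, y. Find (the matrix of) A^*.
A^* = A^T =
[[1, 1],
 [3, -1]]

For real matrices with standard dot products, the defining identity <Ax, y> = <x, A^* y> gives (Ax)^T y = x^T (A^*) y, i.e. x^T A^T y = x^T (A^*) y. Since this holds for all x, y, we must have A^* = A^T. Therefore
A^* =
[[1, 1],
 [3, -1]].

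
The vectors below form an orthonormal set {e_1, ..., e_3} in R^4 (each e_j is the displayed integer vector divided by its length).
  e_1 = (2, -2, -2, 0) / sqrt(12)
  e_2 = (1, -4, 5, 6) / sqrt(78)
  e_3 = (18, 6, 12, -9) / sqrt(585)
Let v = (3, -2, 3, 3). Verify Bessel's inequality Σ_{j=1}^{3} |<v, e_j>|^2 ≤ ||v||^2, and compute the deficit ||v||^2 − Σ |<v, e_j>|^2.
Σ |<v, e_j>|^2 = 153/5; ||v||^2 = 31; deficit = 2/5

Write each e_j = u_j / sqrt(<u_j, u_j>) where u_j is the displayed integer vector. Then <v, e_j> = <v, u_j> / sqrt(<u_j, u_j>), so |<v, e_j>|^2 = <v, u_j>^2 / <u_j, u_j>.
Coefficients: <v, e_1> = 4/sqrt(12), <v, e_2> = 44/sqrt(78), <v, e_3> = 51/sqrt(585).
Square and sum: Σ |<v, e_j>|^2 = 153/5.
Compute ||v||^2 = v·v = 31.
Deficit = 31 − 153/5 = 2/5 ≥ 0, confirming Bessel's inequality. (The deficit equals ||v − Σ <v,e_j> e_j||^2, the squared distance from v to span{e_j}.)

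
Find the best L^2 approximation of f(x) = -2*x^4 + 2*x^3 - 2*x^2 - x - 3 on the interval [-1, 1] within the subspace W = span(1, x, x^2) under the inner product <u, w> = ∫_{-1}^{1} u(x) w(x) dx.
g(x) = -26*x^2/7 + x/5 - 99/35

The best approximation g ∈ W is the orthogonal projection of f onto W. Writing g = a_0 + a_1 x + a_2 x^2, the coefficients solve the normal equations G · a = b where
  G_{ij} = <φ_i, φ_j> and b_i = <f, φ_i>, with φ_0 = 1, φ_1 = x, φ_2 = x^2.
G =
  [2, 0, 2/3]
  [0, 2/3, 0]
  [2/3, 0, 2/5],
b = (-122/15, 2/15, -118/35).
Solving gives a_0 = -99/35, a_1 = 1/5, a_2 = -26/7, so
  g(x) = -26*x^2/7 + x/5 - 99/35.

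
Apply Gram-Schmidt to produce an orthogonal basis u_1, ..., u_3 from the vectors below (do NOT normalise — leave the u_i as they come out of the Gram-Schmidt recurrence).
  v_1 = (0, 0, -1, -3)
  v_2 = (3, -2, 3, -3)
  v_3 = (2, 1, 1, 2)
Orthogonal basis:
  u_1 = (0, 0, -1, -3)
  u_2 = (3, -2, 18/5, -6/5)
  u_3 = (196/137, 189/137, -105/274, 35/274)

Apply the Gram-Schmidt recurrence
  u_1 = v_1
  u_i = v_i − Σ_{j<i} ((v_i · u_j) / (u_j · u_j)) · u_j.

Step by step this gives:
  u_1 = (0, 0, -1, -3)
  u_2 = (3, -2, 18/5, -6/5)
  u_3 = (196/137, 189/137, -105/274, 35/274)

Orthogonality check:
  u_2 · u_1 = 0 (should be 0)
  u_3 · u_1 = 0 (should be 0)
  u_3 · u_2 = 0 (should be 0)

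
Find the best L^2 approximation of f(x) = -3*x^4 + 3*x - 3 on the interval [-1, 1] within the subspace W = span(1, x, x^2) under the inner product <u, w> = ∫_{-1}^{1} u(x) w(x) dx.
g(x) = -18*x^2/7 + 3*x - 96/35

The best approximation g ∈ W is the orthogonal projection of f onto W. Writing g = a_0 + a_1 x + a_2 x^2, the coefficients solve the normal equations G · a = b where
  G_{ij} = <φ_i, φ_j> and b_i = <f, φ_i>, with φ_0 = 1, φ_1 = x, φ_2 = x^2.
G =
  [2, 0, 2/3]
  [0, 2/3, 0]
  [2/3, 0, 2/5],
b = (-36/5, 2, -20/7).
Solving gives a_0 = -96/35, a_1 = 3, a_2 = -18/7, so
  g(x) = -18*x^2/7 + 3*x - 96/35.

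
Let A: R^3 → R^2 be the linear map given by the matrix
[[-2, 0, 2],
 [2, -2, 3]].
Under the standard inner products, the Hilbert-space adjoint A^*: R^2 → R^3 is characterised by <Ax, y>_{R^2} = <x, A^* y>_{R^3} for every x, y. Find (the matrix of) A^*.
A^* = A^T =
[[-2, 2],
 [0, -2],
 [2, 3]]

For real matrices with standard dot products, the defining identity <Ax, y> = <x, A^* y> gives (Ax)^T y = x^T (A^*) y, i.e. x^T A^T y = x^T (A^*) y. Since this holds for all x, y, we must have A^* = A^T. Therefore
A^* =
[[-2, 2],
 [0, -2],
 [2, 3]].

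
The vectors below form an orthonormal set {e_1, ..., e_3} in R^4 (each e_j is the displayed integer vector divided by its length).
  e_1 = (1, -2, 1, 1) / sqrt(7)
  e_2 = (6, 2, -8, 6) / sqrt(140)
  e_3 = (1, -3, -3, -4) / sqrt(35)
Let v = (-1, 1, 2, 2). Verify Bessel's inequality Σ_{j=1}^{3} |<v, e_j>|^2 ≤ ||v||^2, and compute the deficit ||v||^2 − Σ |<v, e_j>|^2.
Σ |<v, e_j>|^2 = 69/7; ||v||^2 = 10; deficit = 1/7

Write each e_j = u_j / sqrt(<u_j, u_j>) where u_j is the displayed integer vector. Then <v, e_j> = <v, u_j> / sqrt(<u_j, u_j>), so |<v, e_j>|^2 = <v, u_j>^2 / <u_j, u_j>.
Coefficients: <v, e_1> = 1/sqrt(7), <v, e_2> = -8/sqrt(140), <v, e_3> = -18/sqrt(35).
Square and sum: Σ |<v, e_j>|^2 = 69/7.
Compute ||v||^2 = v·v = 10.
Deficit = 10 − 69/7 = 1/7 ≥ 0, confirming Bessel's inequality. (The deficit equals ||v − Σ <v,e_j> e_j||^2, the squared distance from v to span{e_j}.)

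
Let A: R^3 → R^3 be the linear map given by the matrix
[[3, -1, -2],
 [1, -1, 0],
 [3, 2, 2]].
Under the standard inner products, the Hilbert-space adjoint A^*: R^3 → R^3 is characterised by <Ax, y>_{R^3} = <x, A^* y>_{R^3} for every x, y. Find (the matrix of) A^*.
A^* = A^T =
[[3, 1, 3],
 [-1, -1, 2],
 [-2, 0, 2]]

For real matrices with standard dot products, the defining identity <Ax, y> = <x, A^* y> gives (Ax)^T y = x^T (A^*) y, i.e. x^T A^T y = x^T (A^*) y. Since this holds for all x, y, we must have A^* = A^T. Therefore
A^* =
[[3, 1, 3],
 [-1, -1, 2],
 [-2, 0, 2]].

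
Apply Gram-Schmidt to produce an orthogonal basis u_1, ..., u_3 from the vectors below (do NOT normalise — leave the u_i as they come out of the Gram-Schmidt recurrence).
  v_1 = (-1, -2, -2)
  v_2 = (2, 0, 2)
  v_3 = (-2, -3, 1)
Orthogonal basis:
  u_1 = (-1, -2, -2)
  u_2 = (4/3, -4/3, 2/3)
  u_3 = (-2, -1, 2)

Apply the Gram-Schmidt recurrence
  u_1 = v_1
  u_i = v_i − Σ_{j<i} ((v_i · u_j) / (u_j · u_j)) · u_j.

Step by step this gives:
  u_1 = (-1, -2, -2)
  u_2 = (4/3, -4/3, 2/3)
  u_3 = (-2, -1, 2)

Orthogonality check:
  u_2 · u_1 = 0 (should be 0)
  u_3 · u_1 = 0 (should be 0)
  u_3 · u_2 = 0 (should be 0)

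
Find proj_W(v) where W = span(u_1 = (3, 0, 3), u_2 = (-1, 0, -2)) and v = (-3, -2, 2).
proj_W(v) = (-3, 0, 2)

Set up U = [u_1 | ... | u_2] ∈ R^(3×2). The projector onto W = col(U) is P = U (U^T U)^(-1) U^T.
Compute U^T U =
  [18, -9]
  [-9, 5],
and U^T v = (-3, -1).
Solve U^T U · c = U^T v for the coefficients: c = (-8/3, -5). The projection is proj_W(v) = U c.
Check: (v - proj_W(v)) · u_1 = 0  (should be 0).
Check: (v - proj_W(v)) · u_2 = 0  (should be 0).
Result: proj_W(v) = (-3, 0, 2).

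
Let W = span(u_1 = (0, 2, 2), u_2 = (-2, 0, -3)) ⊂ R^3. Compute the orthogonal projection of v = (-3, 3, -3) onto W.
proj_W(v) = (-60/17, 45/17, -45/17)

Set up U = [u_1 | ... | u_2] ∈ R^(3×2). The projector onto W = col(U) is P = U (U^T U)^(-1) U^T.
Compute U^T U =
  [8, -6]
  [-6, 13],
and U^T v = (0, 15).
Solve U^T U · c = U^T v for the coefficients: c = (45/34, 30/17). The projection is proj_W(v) = U c.
Check: (v - proj_W(v)) · u_1 = 0  (should be 0).
Check: (v - proj_W(v)) · u_2 = 0  (should be 0).
Result: proj_W(v) = (-60/17, 45/17, -45/17).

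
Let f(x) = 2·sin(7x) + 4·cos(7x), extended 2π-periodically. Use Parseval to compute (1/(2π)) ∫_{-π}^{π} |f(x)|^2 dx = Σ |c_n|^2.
Σ |c_n|^2 = 10

Expand |f|^2 and use orthogonality of {sin(nx), cos(mx)} on [-π, π]:
  ∫_{-π}^{π} sin(nx)^2 dx = π, ∫ cos(mx)^2 dx = π, and cross terms integrate to 0.
So ∫_{-π}^{π} f(x)^2 dx = 2^2 · π + 4^2 · π = (4 + 16)π.
Divide by 2π: (4 + 16)/2 = 10.
By Parseval, this equals Σ |c_n|^2.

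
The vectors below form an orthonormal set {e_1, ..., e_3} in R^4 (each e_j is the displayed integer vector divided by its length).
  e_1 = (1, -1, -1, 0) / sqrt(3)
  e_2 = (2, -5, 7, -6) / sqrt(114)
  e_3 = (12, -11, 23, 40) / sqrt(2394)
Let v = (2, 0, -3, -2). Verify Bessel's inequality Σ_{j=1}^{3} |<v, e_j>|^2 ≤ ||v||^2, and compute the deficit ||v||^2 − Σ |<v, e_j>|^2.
Σ |<v, e_j>|^2 = 950/63; ||v||^2 = 17; deficit = 121/63

Write each e_j = u_j / sqrt(<u_j, u_j>) where u_j is the displayed integer vector. Then <v, e_j> = <v, u_j> / sqrt(<u_j, u_j>), so |<v, e_j>|^2 = <v, u_j>^2 / <u_j, u_j>.
Coefficients: <v, e_1> = 5/sqrt(3), <v, e_2> = -5/sqrt(114), <v, e_3> = -125/sqrt(2394).
Square and sum: Σ |<v, e_j>|^2 = 950/63.
Compute ||v||^2 = v·v = 17.
Deficit = 17 − 950/63 = 121/63 ≥ 0, confirming Bessel's inequality. (The deficit equals ||v − Σ <v,e_j> e_j||^2, the squared distance from v to span{e_j}.)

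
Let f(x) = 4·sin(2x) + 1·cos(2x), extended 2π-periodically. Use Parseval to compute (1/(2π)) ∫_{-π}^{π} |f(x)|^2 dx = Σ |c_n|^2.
Σ |c_n|^2 = 17/2

Expand |f|^2 and use orthogonality of {sin(nx), cos(mx)} on [-π, π]:
  ∫_{-π}^{π} sin(nx)^2 dx = π, ∫ cos(mx)^2 dx = π, and cross terms integrate to 0.
So ∫_{-π}^{π} f(x)^2 dx = 4^2 · π + 1^2 · π = (16 + 1)π.
Divide by 2π: (16 + 1)/2 = 17/2.
By Parseval, this equals Σ |c_n|^2.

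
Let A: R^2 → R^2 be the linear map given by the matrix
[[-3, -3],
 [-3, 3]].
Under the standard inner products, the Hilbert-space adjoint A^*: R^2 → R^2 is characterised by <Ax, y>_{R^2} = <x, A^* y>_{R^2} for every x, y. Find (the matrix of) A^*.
A^* = A^T =
[[-3, -3],
 [-3, 3]]

For real matrices with standard dot products, the defining identity <Ax, y> = <x, A^* y> gives (Ax)^T y = x^T (A^*) y, i.e. x^T A^T y = x^T (A^*) y. Since this holds for all x, y, we must have A^* = A^T. Therefore
A^* =
[[-3, -3],
 [-3, 3]].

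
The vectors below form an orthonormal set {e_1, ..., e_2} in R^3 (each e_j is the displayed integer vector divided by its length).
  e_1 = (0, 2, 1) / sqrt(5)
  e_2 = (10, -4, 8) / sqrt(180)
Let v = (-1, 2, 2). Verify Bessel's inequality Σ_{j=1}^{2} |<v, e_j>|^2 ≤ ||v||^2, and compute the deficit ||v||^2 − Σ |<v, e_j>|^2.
Σ |<v, e_j>|^2 = 65/9; ||v||^2 = 9; deficit = 16/9

Write each e_j = u_j / sqrt(<u_j, u_j>) where u_j is the displayed integer vector. Then <v, e_j> = <v, u_j> / sqrt(<u_j, u_j>), so |<v, e_j>|^2 = <v, u_j>^2 / <u_j, u_j>.
Coefficients: <v, e_1> = 6/sqrt(5), <v, e_2> = -2/sqrt(180).
Square and sum: Σ |<v, e_j>|^2 = 65/9.
Compute ||v||^2 = v·v = 9.
Deficit = 9 − 65/9 = 16/9 ≥ 0, confirming Bessel's inequality. (The deficit equals ||v − Σ <v,e_j> e_j||^2, the squared distance from v to span{e_j}.)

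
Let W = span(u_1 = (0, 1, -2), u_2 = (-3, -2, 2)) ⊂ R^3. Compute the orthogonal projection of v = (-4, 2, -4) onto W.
proj_W(v) = (-180/49, 50/49, -220/49)

Set up U = [u_1 | ... | u_2] ∈ R^(3×2). The projector onto W = col(U) is P = U (U^T U)^(-1) U^T.
Compute U^T U =
  [5, -6]
  [-6, 17],
and U^T v = (10, 0).
Solve U^T U · c = U^T v for the coefficients: c = (170/49, 60/49). The projection is proj_W(v) = U c.
Check: (v - proj_W(v)) · u_1 = 0  (should be 0).
Check: (v - proj_W(v)) · u_2 = 0  (should be 0).
Result: proj_W(v) = (-180/49, 50/49, -220/49).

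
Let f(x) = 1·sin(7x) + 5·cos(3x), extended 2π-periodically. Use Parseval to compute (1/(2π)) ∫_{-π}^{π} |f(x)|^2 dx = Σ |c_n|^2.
Σ |c_n|^2 = 13

Expand |f|^2 and use orthogonality of {sin(nx), cos(mx)} on [-π, π]:
  ∫_{-π}^{π} sin(nx)^2 dx = π, ∫ cos(mx)^2 dx = π, and cross terms integrate to 0.
So ∫_{-π}^{π} f(x)^2 dx = 1^2 · π + 5^2 · π = (1 + 25)π.
Divide by 2π: (1 + 25)/2 = 13.
By Parseval, this equals Σ |c_n|^2.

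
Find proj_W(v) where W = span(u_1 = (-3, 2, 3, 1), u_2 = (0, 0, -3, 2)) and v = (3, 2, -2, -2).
proj_W(v) = (93/50, -31/25, -33/25, -49/50)

Set up U = [u_1 | ... | u_2] ∈ R^(4×2). The projector onto W = col(U) is P = U (U^T U)^(-1) U^T.
Compute U^T U =
  [23, -7]
  [-7, 13],
and U^T v = (-13, 2).
Solve U^T U · c = U^T v for the coefficients: c = (-31/50, -9/50). The projection is proj_W(v) = U c.
Check: (v - proj_W(v)) · u_1 = 0  (should be 0).
Check: (v - proj_W(v)) · u_2 = 0  (should be 0).
Result: proj_W(v) = (93/50, -31/25, -33/25, -49/50).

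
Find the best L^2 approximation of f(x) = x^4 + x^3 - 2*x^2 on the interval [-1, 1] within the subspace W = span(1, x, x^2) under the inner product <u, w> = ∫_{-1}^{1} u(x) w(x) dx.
g(x) = -8*x^2/7 + 3*x/5 - 3/35

The best approximation g ∈ W is the orthogonal projection of f onto W. Writing g = a_0 + a_1 x + a_2 x^2, the coefficients solve the normal equations G · a = b where
  G_{ij} = <φ_i, φ_j> and b_i = <f, φ_i>, with φ_0 = 1, φ_1 = x, φ_2 = x^2.
G =
  [2, 0, 2/3]
  [0, 2/3, 0]
  [2/3, 0, 2/5],
b = (-14/15, 2/5, -18/35).
Solving gives a_0 = -3/35, a_1 = 3/5, a_2 = -8/7, so
  g(x) = -8*x^2/7 + 3*x/5 - 3/35.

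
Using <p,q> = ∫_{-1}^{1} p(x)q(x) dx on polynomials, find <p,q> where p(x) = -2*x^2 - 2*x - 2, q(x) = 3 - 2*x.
<p,q> = -40/3

Expand the product: p(x)·q(x) = 4*x^3 - 2*x^2 - 2*x - 6.
∫_{-1}^{1} of each monomial x^k gives [2/(k+1) if k even, 0 if k odd]. Integrating term-by-term (or equivalently evaluating the antiderivative F(x) = x^4 - 2*x^3/3 - x^2 - 6*x at the endpoints):
  F(1) − F(−1) = -20/3 − (20/3) = -40/3.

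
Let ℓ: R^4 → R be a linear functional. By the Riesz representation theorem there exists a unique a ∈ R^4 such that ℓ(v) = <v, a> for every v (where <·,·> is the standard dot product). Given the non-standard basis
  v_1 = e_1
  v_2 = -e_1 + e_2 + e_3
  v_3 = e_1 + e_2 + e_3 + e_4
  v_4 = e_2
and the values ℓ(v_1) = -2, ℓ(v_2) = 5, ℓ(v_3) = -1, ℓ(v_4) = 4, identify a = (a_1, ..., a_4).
a = (-2, 4, -1, -2)

Write a = (a_1, ..., a_4) in the standard basis. For each basis vector v_i, ℓ(v_i) = <v_i, a> is a linear equation in the a_j's. Collect the n equations into a matrix system V a = ℓ, where row i of V is v_i (expressed in the standard basis). Since V is invertible (lower-triangular with 1s on the diagonal, up to permutation), solve by back-substitution:
  V =
[[1, 0, 0, 0],
 [-1, 1, 1, 0],
 [1, 1, 1, 1],
 [0, 1, 0, 0]]
  V a = (-2, 5, -1, 4)
Solving gives a = (-2, 4, -1, -2).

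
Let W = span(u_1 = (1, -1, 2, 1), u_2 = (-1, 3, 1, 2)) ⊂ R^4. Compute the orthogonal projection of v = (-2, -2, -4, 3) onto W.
proj_W(v) = (-61/105, 11/35, -164/105, -103/105)

Set up U = [u_1 | ... | u_2] ∈ R^(4×2). The projector onto W = col(U) is P = U (U^T U)^(-1) U^T.
Compute U^T U =
  [7, 0]
  [0, 15],
and U^T v = (-5, -2).
Solve U^T U · c = U^T v for the coefficients: c = (-5/7, -2/15). The projection is proj_W(v) = U c.
Check: (v - proj_W(v)) · u_1 = 0  (should be 0).
Check: (v - proj_W(v)) · u_2 = 0  (should be 0).
Result: proj_W(v) = (-61/105, 11/35, -164/105, -103/105).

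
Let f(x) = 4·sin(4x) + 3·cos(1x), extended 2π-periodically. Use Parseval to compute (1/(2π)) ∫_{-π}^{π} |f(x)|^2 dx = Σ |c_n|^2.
Σ |c_n|^2 = 25/2

Expand |f|^2 and use orthogonality of {sin(nx), cos(mx)} on [-π, π]:
  ∫_{-π}^{π} sin(nx)^2 dx = π, ∫ cos(mx)^2 dx = π, and cross terms integrate to 0.
So ∫_{-π}^{π} f(x)^2 dx = 4^2 · π + 3^2 · π = (16 + 9)π.
Divide by 2π: (16 + 9)/2 = 25/2.
By Parseval, this equals Σ |c_n|^2.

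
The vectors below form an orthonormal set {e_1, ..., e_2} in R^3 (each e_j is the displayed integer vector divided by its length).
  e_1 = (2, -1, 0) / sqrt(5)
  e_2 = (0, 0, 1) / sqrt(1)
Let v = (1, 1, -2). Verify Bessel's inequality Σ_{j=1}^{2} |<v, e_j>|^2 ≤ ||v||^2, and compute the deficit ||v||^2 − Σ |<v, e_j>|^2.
Σ |<v, e_j>|^2 = 21/5; ||v||^2 = 6; deficit = 9/5

Write each e_j = u_j / sqrt(<u_j, u_j>) where u_j is the displayed integer vector. Then <v, e_j> = <v, u_j> / sqrt(<u_j, u_j>), so |<v, e_j>|^2 = <v, u_j>^2 / <u_j, u_j>.
Coefficients: <v, e_1> = 1/sqrt(5), <v, e_2> = -2/sqrt(1).
Square and sum: Σ |<v, e_j>|^2 = 21/5.
Compute ||v||^2 = v·v = 6.
Deficit = 6 − 21/5 = 9/5 ≥ 0, confirming Bessel's inequality. (The deficit equals ||v − Σ <v,e_j> e_j||^2, the squared distance from v to span{e_j}.)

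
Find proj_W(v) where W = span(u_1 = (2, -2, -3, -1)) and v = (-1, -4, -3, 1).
proj_W(v) = (14/9, -14/9, -7/3, -7/9)

Set up U = [u_1 | ... | u_1] ∈ R^(4×1). The projector onto W = col(U) is P = U (U^T U)^(-1) U^T.
Compute U^T U =
  [18],
and U^T v = (14).
Solve U^T U · c = U^T v for the coefficients: c = (7/9). The projection is proj_W(v) = U c.
Check: (v - proj_W(v)) · u_1 = 0  (should be 0).
Result: proj_W(v) = (14/9, -14/9, -7/3, -7/9).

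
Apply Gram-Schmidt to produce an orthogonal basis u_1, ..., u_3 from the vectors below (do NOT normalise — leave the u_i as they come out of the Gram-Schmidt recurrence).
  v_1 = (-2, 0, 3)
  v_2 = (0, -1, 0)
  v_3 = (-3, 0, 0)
Orthogonal basis:
  u_1 = (-2, 0, 3)
  u_2 = (0, -1, 0)
  u_3 = (-27/13, 0, -18/13)

Apply the Gram-Schmidt recurrence
  u_1 = v_1
  u_i = v_i − Σ_{j<i} ((v_i · u_j) / (u_j · u_j)) · u_j.

Step by step this gives:
  u_1 = (-2, 0, 3)
  u_2 = (0, -1, 0)
  u_3 = (-27/13, 0, -18/13)

Orthogonality check:
  u_2 · u_1 = 0 (should be 0)
  u_3 · u_1 = 0 (should be 0)
  u_3 · u_2 = 0 (should be 0)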